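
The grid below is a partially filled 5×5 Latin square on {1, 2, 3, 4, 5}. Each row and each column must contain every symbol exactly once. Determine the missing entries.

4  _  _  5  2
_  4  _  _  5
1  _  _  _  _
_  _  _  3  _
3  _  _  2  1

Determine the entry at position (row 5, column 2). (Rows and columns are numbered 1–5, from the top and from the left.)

(r2,c1) = 2
(r2,c4) = 1
(r3,c4) = 4
(r3,c5) = 3
(r4,c1) = 5
(r4,c5) = 4
(r5,c2) = 5

5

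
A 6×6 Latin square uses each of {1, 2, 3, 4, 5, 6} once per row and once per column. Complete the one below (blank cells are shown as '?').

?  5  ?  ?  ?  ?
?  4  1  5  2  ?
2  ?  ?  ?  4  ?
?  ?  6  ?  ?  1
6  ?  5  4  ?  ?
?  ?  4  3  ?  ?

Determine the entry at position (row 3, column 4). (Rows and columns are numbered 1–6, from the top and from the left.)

1

row 2 has {1,2,4,5}; column 1 has {2,6} — only 3 is left for (r2,c1).
row 2 has {1,2,3,4,5}; column 6 has {1} — only 6 is left for (r2,c6).
row 3 has {2,4}; column 3 has {1,4,5,6} — only 3 is left for (r3,c3).
row 3 has {2,3,4}; column 6 has {1,6} — only 5 is left for (r3,c6).
row 4 has {1,6}; column 4 has {3,4,5} — only 2 is left for (r4,c4).
row 6 has {3,4}; column 6 has {1,5,6} — only 2 is left for (r6,c6).
row 1 has {5}; column 3 has {1,3,4,5,6} — only 2 is left for (r1,c3).
row 4 has {1,2,6}; column 2 has {4,5} — only 3 is left for (r4,c2).
row 4 has {1,2,3,6}; column 5 has {2,4} — only 5 is left for (r4,c5).
row 5 has {4,5,6}; column 6 has {1,2,5,6} — only 3 is left for (r5,c6).
row 1 has {2,5}; column 6 has {1,2,3,5,6} — only 4 is left for (r1,c6).
row 4 has {1,2,3,5,6}; column 1 has {2,3,6} — only 4 is left for (r4,c1).
row 5 has {3,4,5,6}; column 5 has {2,4,5} — only 1 is left for (r5,c5).
row 6 has {2,3,4}; column 5 has {1,2,4,5} — only 6 is left for (r6,c5).
row 1 has {2,4,5}; column 1 has {2,3,4,6} — only 1 is left for (r1,c1).
row 1 has {1,2,4,5}; column 4 has {2,3,4,5} — only 6 is left for (r1,c4).
row 1 has {1,2,4,5,6}; column 5 has {1,2,4,5,6} — only 3 is left for (r1,c5).
row 3 has {2,3,4,5}; column 4 has {2,3,4,5,6} — only 1 is left for (r3,c4).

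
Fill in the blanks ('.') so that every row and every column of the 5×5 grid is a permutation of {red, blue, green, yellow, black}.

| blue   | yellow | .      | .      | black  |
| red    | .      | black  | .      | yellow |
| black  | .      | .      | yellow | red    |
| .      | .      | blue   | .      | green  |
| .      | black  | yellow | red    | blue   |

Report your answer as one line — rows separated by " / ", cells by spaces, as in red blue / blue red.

blue yellow red green black / red green black blue yellow / black blue green yellow red / yellow red blue black green / green black yellow red blue

(r1,c4) = green
(r2,c4) = blue
(r3,c3) = green
(r4,c1) = yellow
(r4,c2) = red
(r4,c4) = black
(r5,c1) = green
(r1,c3) = red
(r2,c2) = green
(r3,c2) = blue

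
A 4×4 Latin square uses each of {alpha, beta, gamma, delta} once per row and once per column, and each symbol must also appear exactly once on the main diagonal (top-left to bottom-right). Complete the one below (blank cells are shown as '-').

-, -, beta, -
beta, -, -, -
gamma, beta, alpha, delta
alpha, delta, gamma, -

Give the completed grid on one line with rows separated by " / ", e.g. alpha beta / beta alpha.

(r1,c1) = delta
(r2,c2) = gamma
(r2,c3) = delta
(r2,c4) = alpha
(r4,c4) = beta
(r1,c2) = alpha
(r1,c4) = gamma

delta alpha beta gamma / beta gamma delta alpha / gamma beta alpha delta / alpha delta gamma beta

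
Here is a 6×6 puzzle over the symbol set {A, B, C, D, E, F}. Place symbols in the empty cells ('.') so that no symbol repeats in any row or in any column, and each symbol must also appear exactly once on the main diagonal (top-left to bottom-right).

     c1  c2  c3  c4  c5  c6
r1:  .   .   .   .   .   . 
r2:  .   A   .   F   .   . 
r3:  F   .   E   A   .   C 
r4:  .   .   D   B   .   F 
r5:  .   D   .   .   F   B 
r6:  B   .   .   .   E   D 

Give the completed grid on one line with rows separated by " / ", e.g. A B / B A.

C E F D B A / D A B F C E / F B E A D C / E C D B A F / A D C E F B / B F A C E D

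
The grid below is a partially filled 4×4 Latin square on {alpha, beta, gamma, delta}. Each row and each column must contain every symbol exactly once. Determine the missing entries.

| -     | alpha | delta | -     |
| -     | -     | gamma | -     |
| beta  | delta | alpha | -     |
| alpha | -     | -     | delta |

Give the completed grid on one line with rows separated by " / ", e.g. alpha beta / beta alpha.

Cell (r1,c1): row 1 has {alpha,delta}; column 1 has {alpha,beta} → gamma.
Cell (r1,c4): row 1 has {alpha,gamma,delta}; column 4 has {delta} → beta.
Cell (r2,c1): row 2 has {gamma}; column 1 has {alpha,beta,gamma} → delta.
Cell (r2,c2): row 2 has {gamma,delta}; column 2 has {alpha,delta} → beta.
Cell (r2,c4): row 2 has {beta,gamma,delta}; column 4 has {beta,delta} → alpha.
Cell (r3,c4): row 3 has {alpha,beta,delta}; column 4 has {alpha,beta,delta} → gamma.
Cell (r4,c2): row 4 has {alpha,delta}; column 2 has {alpha,beta,delta} → gamma.
Cell (r4,c3): row 4 has {alpha,gamma,delta}; column 3 has {alpha,gamma,delta} → beta.

gamma alpha delta beta / delta beta gamma alpha / beta delta alpha gamma / alpha gamma beta delta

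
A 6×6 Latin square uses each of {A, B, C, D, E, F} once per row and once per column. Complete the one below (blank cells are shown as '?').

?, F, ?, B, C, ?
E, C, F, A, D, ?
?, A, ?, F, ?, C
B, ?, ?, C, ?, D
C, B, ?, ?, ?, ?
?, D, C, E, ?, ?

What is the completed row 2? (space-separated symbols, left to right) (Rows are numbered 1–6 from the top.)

(r2,c6) = B

E C F A D B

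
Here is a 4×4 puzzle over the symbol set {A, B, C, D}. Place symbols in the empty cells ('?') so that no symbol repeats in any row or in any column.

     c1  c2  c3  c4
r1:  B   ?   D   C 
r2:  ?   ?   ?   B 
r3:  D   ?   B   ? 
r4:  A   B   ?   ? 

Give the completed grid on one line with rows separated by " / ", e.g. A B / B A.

B A D C / C D A B / D C B A / A B C D

(r1,c2) = A
(r2,c1) = C
(r2,c2) = D
(r2,c3) = A
(r3,c2) = C
(r3,c4) = A
(r4,c3) = C
(r4,c4) = D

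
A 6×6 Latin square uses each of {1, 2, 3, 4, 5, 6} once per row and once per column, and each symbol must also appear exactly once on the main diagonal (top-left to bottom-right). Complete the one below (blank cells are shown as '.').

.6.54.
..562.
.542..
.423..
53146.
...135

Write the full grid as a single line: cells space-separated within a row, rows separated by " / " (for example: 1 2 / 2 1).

2 6 3 5 4 1 / 3 1 5 6 2 4 / 6 5 4 2 1 3 / 1 4 2 3 5 6 / 5 3 1 4 6 2 / 4 2 6 1 3 5

At row 1, column 3: row 1 has {4,5,6}; column 3 has {1,2,4,5}; that leaves 3.
At row 2, column 2: row 2 has {2,5,6}; column 2 has {3,4,5,6}; the diagonal has {3,4,5,6}; that leaves 1.
At row 3, column 5: row 3 has {2,4,5}; column 5 has {2,3,4,6}; that leaves 1.
At row 4, column 5: row 4 has {2,3,4}; column 5 has {1,2,3,4,6}; that leaves 5.
At row 5, column 6: row 5 has {1,3,4,5,6}; column 6 has {5}; that leaves 2.
At row 6, column 2: row 6 has {1,3,5}; column 2 has {1,3,4,5,6}; that leaves 2.
At row 6, column 3: row 6 has {1,2,3,5}; column 3 has {1,2,3,4,5}; that leaves 6.
At row 1, column 1: row 1 has {3,4,5,6}; column 1 has {5}; the diagonal has {1,3,4,5,6}; that leaves 2.
At row 1, column 6: row 1 has {2,3,4,5,6}; column 6 has {2,5}; that leaves 1.
At row 4, column 6: row 4 has {2,3,4,5}; column 6 has {1,2,5}; that leaves 6.
At row 6, column 1: row 6 has {1,2,3,5,6}; column 1 has {2,5}; that leaves 4.
At row 2, column 1: row 2 has {1,2,5,6}; column 1 has {2,4,5}; that leaves 3.
At row 2, column 6: row 2 has {1,2,3,5,6}; column 6 has {1,2,5,6}; that leaves 4.
At row 3, column 1: row 3 has {1,2,4,5}; column 1 has {2,3,4,5}; that leaves 6.
At row 3, column 6: row 3 has {1,2,4,5,6}; column 6 has {1,2,4,5,6}; that leaves 3.
At row 4, column 1: row 4 has {2,3,4,5,6}; column 1 has {2,3,4,5,6}; that leaves 1.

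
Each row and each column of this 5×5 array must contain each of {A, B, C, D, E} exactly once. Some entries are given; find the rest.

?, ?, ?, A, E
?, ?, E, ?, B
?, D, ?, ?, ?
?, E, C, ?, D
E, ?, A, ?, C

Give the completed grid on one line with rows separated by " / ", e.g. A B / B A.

B C D A E / D A E C B / C D B E A / A E C B D / E B A D C

At row 3, column 3: row 3 has {D}; column 3 has {A,C,E}; that leaves B.
At row 3, column 5: row 3 has {B,D}; column 5 has {B,C,D,E}; that leaves A.
At row 4, column 4: row 4 has {C,D,E}; column 4 has {A}; that leaves B.
At row 5, column 2: row 5 has {A,C,E}; column 2 has {D,E}; that leaves B.
At row 5, column 4: row 5 has {A,B,C,E}; column 4 has {A,B}; that leaves D.
At row 1, column 2: row 1 has {A,E}; column 2 has {B,D,E}; that leaves C.
At row 1, column 3: row 1 has {A,C,E}; column 3 has {A,B,C,E}; that leaves D.
At row 2, column 2: row 2 has {B,E}; column 2 has {B,C,D,E}; that leaves A.
At row 2, column 4: row 2 has {A,B,E}; column 4 has {A,B,D}; that leaves C.
At row 3, column 1: row 3 has {A,B,D}; column 1 has {E}; that leaves C.
At row 3, column 4: row 3 has {A,B,C,D}; column 4 has {A,B,C,D}; that leaves E.
At row 4, column 1: row 4 has {B,C,D,E}; column 1 has {C,E}; that leaves A.
At row 1, column 1: row 1 has {A,C,D,E}; column 1 has {A,C,E}; that leaves B.
At row 2, column 1: row 2 has {A,B,C,E}; column 1 has {A,B,C,E}; that leaves D.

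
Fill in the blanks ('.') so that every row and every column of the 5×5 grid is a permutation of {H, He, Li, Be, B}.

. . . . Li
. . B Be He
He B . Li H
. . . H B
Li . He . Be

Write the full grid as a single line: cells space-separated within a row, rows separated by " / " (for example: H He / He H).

(r2,c1) = H
(r2,c2) = Li
(r3,c3) = Be
(r4,c1) = Be
(r4,c2) = He
(r4,c3) = Li
(r5,c2) = H
(r5,c4) = B
(r1,c1) = B
(r1,c2) = Be
(r1,c3) = H
(r1,c4) = He

B Be H He Li / H Li B Be He / He B Be Li H / Be He Li H B / Li H He B Be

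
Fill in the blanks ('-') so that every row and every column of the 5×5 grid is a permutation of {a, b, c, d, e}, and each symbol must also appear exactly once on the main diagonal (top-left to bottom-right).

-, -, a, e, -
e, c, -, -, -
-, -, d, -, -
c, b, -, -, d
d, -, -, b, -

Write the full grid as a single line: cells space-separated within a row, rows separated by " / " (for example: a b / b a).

(r1,c1): row 1 has {a,e}; column 1 has {c,d,e}; the diagonal has {c,d}, so it must be b.
(r1,c2): row 1 has {a,b,e}; column 2 has {b,c}, so it must be d.
(r1,c5): row 1 has {a,b,d,e}; column 5 has {d}, so it must be c.
(r2,c3): row 2 has {c,e}; column 3 has {a,d}, so it must be b.
(r2,c5): row 2 has {b,c,e}; column 5 has {c,d}, so it must be a.
(r3,c1): row 3 has {d}; column 1 has {b,c,d,e}, so it must be a.
(r3,c2): row 3 has {a,d}; column 2 has {b,c,d}, so it must be e.
(r3,c4): row 3 has {a,d,e}; column 4 has {b,e}, so it must be c.
(r3,c5): row 3 has {a,c,d,e}; column 5 has {a,c,d}, so it must be b.
(r4,c3): row 4 has {b,c,d}; column 3 has {a,b,d}, so it must be e.
(r4,c4): row 4 has {b,c,d,e}; column 4 has {b,c,e}; the diagonal has {b,c,d}, so it must be a.
(r5,c2): row 5 has {b,d}; column 2 has {b,c,d,e}, so it must be a.
(r5,c3): row 5 has {a,b,d}; column 3 has {a,b,d,e}, so it must be c.
(r5,c5): row 5 has {a,b,c,d}; column 5 has {a,b,c,d}; the diagonal has {a,b,c,d}, so it must be e.
(r2,c4): row 2 has {a,b,c,e}; column 4 has {a,b,c,e}, so it must be d.

b d a e c / e c b d a / a e d c b / c b e a d / d a c b e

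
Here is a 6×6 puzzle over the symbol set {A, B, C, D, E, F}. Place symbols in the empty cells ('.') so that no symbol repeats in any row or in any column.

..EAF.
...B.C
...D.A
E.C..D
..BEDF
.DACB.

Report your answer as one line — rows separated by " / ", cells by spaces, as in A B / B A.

D C E A F B / A F D B E C / B E F D C A / E B C F A D / C A B E D F / F D A C B E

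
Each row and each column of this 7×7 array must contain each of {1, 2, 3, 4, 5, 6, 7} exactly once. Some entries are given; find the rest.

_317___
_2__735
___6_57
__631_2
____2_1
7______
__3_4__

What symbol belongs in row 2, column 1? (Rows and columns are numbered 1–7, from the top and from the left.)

6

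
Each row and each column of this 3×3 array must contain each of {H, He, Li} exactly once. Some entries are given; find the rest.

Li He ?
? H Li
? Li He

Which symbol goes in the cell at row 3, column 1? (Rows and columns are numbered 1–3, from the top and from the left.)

H

(r1,c3) = H
(r2,c1) = He
(r3,c1) = H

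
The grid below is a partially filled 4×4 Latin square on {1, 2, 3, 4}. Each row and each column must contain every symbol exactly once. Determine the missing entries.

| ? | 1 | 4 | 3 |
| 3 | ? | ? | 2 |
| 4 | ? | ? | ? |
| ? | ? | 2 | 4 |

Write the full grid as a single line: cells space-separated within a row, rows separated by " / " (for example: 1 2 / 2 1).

(r1,c1) = 2
(r2,c2) = 4
(r2,c3) = 1
(r3,c3) = 3
(r3,c4) = 1
(r4,c1) = 1
(r4,c2) = 3
(r3,c2) = 2

2 1 4 3 / 3 4 1 2 / 4 2 3 1 / 1 3 2 4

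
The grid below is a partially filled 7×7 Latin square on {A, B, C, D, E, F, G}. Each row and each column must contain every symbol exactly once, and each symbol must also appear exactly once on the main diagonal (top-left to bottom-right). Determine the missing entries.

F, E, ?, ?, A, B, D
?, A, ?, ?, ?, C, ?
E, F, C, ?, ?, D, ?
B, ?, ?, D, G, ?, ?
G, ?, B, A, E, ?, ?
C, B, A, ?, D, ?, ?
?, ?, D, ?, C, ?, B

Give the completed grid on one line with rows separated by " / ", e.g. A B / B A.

F E G C A B D / D A E B F C G / E F C G B D A / B C F D G A E / G D B A E F C / C B A E D G F / A G D F C E B

Cell (r1,c3): row 1 has {A,B,D,E,F}; column 3 has {A,B,C,D} → G.
Cell (r1,c4): row 1 has {A,B,D,E,F,G}; column 4 has {A,D} → C.
Cell (r2,c1): row 2 has {A,C}; column 1 has {B,C,E,F,G} → D.
Cell (r3,c5): row 3 has {C,D,E,F}; column 5 has {A,C,D,E,G} → B.
Cell (r4,c2): row 4 has {B,D,G}; column 2 has {A,B,E,F} → C.
Cell (r5,c2): row 5 has {A,B,E,G}; column 2 has {A,B,C,E,F} → D.
Cell (r5,c6): row 5 has {A,B,D,E,G}; column 6 has {B,C,D} → F.
Cell (r5,c7): row 5 has {A,B,D,E,F,G}; column 7 has {B,D} → C.
Cell (r6,c6): row 6 has {A,B,C,D}; column 6 has {B,C,D,F}; the diagonal has {A,B,C,D,E,F} → G.
Cell (r7,c1): row 7 has {B,C,D}; column 1 has {B,C,D,E,F,G} → A.
Cell (r7,c2): row 7 has {A,B,C,D}; column 2 has {A,B,C,D,E,F} → G.
Cell (r7,c6): row 7 has {A,B,C,D,G}; column 6 has {B,C,D,F,G} → E.
Cell (r2,c5): row 2 has {A,C,D}; column 5 has {A,B,C,D,E,G} → F.
Cell (r3,c4): row 3 has {B,C,D,E,F}; column 4 has {A,C,D} → G.
Cell (r3,c7): row 3 has {B,C,D,E,F,G}; column 7 has {B,C,D} → A.
Cell (r4,c6): row 4 has {B,C,D,G}; column 6 has {B,C,D,E,F,G} → A.
Cell (r7,c4): row 7 has {A,B,C,D,E,G}; column 4 has {A,C,D,G} → F.
Cell (r2,c3): row 2 has {A,C,D,F}; column 3 has {A,B,C,D,G} → E.
Cell (r2,c4): row 2 has {A,C,D,E,F}; column 4 has {A,C,D,F,G} → B.
Cell (r2,c7): row 2 has {A,B,C,D,E,F}; column 7 has {A,B,C,D} → G.
Cell (r4,c3): row 4 has {A,B,C,D,G}; column 3 has {A,B,C,D,E,G} → F.
Cell (r4,c7): row 4 has {A,B,C,D,F,G}; column 7 has {A,B,C,D,G} → E.
Cell (r6,c4): row 6 has {A,B,C,D,G}; column 4 has {A,B,C,D,F,G} → E.
Cell (r6,c7): row 6 has {A,B,C,D,E,G}; column 7 has {A,B,C,D,E,G} → F.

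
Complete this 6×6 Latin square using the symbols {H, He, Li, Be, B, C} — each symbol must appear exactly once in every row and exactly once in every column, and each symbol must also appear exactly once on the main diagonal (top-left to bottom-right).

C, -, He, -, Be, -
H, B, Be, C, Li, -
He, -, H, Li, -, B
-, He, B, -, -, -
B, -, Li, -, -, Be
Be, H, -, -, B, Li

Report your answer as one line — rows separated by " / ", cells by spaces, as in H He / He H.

C Li He B Be H / H B Be C Li He / He Be H Li C B / Li He B Be H C / B C Li H He Be / Be H C He B Li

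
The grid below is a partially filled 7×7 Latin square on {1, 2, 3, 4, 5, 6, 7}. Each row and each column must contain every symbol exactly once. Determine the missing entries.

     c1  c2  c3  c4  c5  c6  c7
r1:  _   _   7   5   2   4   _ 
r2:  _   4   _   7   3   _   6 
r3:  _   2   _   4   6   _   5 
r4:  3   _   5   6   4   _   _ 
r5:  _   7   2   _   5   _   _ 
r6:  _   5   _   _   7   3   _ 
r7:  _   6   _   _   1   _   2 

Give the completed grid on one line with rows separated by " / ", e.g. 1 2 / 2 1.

6 3 7 5 2 4 1 / 2 4 1 7 3 5 6 / 7 2 3 4 6 1 5 / 3 1 5 6 4 2 7 / 4 7 2 1 5 6 3 / 1 5 6 2 7 3 4 / 5 6 4 3 1 7 2

(r2,c3) = 1
(r3,c3) = 3
(r4,c2) = 1
(r4,c7) = 7
(r7,c3) = 4
(r7,c4) = 3
(r1,c2) = 3
(r1,c7) = 1
(r4,c6) = 2
(r5,c4) = 1
(r5,c6) = 6
(r6,c3) = 6
(r6,c4) = 2
(r6,c7) = 4
(r1,c1) = 6
(r2,c6) = 5
(r5,c1) = 4
(r5,c7) = 3
(r6,c1) = 1
(r7,c6) = 7
(r2,c1) = 2
(r3,c1) = 7
(r3,c6) = 1
(r7,c1) = 5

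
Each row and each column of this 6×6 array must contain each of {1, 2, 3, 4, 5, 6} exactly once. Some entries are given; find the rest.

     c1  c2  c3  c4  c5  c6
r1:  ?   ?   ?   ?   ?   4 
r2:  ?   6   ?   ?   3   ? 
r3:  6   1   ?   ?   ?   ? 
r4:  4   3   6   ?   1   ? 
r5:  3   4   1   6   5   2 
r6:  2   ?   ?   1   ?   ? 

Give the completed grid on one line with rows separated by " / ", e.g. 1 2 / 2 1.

1 2 5 3 6 4 / 5 6 2 4 3 1 / 6 1 4 5 2 3 / 4 3 6 2 1 5 / 3 4 1 6 5 2 / 2 5 3 1 4 6

(r4,c6) = 5
(r6,c2) = 5
(r1,c2) = 2
(r1,c5) = 6
(r2,c6) = 1
(r3,c6) = 3
(r4,c4) = 2
(r6,c5) = 4
(r6,c6) = 6
(r2,c1) = 5
(r2,c4) = 4
(r3,c4) = 5
(r3,c5) = 2
(r6,c3) = 3
(r1,c1) = 1
(r1,c3) = 5
(r1,c4) = 3
(r2,c3) = 2
(r3,c3) = 4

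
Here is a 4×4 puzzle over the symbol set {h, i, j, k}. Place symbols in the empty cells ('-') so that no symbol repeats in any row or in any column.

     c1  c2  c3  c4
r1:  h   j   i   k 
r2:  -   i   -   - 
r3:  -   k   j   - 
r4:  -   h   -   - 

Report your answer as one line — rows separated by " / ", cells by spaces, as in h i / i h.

(r3,c1) = i
(r3,c4) = h
(r4,c3) = k
(r2,c3) = h
(r2,c4) = j
(r4,c1) = j
(r4,c4) = i
(r2,c1) = k

h j i k / k i h j / i k j h / j h k i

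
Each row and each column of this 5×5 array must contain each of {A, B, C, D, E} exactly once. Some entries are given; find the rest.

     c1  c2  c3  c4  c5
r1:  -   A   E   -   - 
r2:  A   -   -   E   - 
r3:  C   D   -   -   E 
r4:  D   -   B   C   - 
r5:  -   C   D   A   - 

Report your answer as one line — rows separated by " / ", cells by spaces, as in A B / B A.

Cell (r1,c1): row 1 has {A,E}; column 1 has {A,C,D} → B.
Cell (r1,c4): row 1 has {A,B,E}; column 4 has {A,C,E} → D.
Cell (r1,c5): row 1 has {A,B,D,E}; column 5 has {E} → C.
Cell (r2,c2): row 2 has {A,E}; column 2 has {A,C,D} → B.
Cell (r2,c3): row 2 has {A,B,E}; column 3 has {B,D,E} → C.
Cell (r2,c5): row 2 has {A,B,C,E}; column 5 has {C,E} → D.
Cell (r3,c3): row 3 has {C,D,E}; column 3 has {B,C,D,E} → A.
Cell (r3,c4): row 3 has {A,C,D,E}; column 4 has {A,C,D,E} → B.
Cell (r4,c2): row 4 has {B,C,D}; column 2 has {A,B,C,D} → E.
Cell (r4,c5): row 4 has {B,C,D,E}; column 5 has {C,D,E} → A.
Cell (r5,c1): row 5 has {A,C,D}; column 1 has {A,B,C,D} → E.
Cell (r5,c5): row 5 has {A,C,D,E}; column 5 has {A,C,D,E} → B.

B A E D C / A B C E D / C D A B E / D E B C A / E C D A B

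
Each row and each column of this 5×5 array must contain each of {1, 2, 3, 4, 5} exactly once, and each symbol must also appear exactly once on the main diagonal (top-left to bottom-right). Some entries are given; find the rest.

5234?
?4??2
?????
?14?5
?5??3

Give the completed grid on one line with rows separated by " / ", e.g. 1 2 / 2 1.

5 2 3 4 1 / 1 4 5 3 2 / 2 3 1 5 4 / 3 1 4 2 5 / 4 5 2 1 3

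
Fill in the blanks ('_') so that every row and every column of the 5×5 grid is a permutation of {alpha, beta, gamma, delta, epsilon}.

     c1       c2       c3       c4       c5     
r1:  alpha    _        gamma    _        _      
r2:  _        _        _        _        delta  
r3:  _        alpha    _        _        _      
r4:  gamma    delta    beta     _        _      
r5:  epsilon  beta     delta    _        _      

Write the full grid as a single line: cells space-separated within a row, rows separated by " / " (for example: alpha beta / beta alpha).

alpha epsilon gamma delta beta / beta gamma alpha epsilon delta / delta alpha epsilon beta gamma / gamma delta beta alpha epsilon / epsilon beta delta gamma alpha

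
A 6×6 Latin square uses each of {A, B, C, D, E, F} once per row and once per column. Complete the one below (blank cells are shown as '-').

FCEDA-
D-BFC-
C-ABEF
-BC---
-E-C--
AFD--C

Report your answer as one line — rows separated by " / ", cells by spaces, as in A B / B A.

F C E D A B / D A B F C E / C D A B E F / E B C A F D / B E F C D A / A F D E B C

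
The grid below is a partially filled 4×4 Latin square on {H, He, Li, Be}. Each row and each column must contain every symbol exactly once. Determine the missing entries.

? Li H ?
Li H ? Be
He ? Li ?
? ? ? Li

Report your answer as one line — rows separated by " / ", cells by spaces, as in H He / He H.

Be Li H He / Li H He Be / He Be Li H / H He Be Li

(r1,c1) = Be
(r1,c4) = He
(r2,c3) = He
(r3,c2) = Be
(r3,c4) = H
(r4,c1) = H
(r4,c2) = He
(r4,c3) = Be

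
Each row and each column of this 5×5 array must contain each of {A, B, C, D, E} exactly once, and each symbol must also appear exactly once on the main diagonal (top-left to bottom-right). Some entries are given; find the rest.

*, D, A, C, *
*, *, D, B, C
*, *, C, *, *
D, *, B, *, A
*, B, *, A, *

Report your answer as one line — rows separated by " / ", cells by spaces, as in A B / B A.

B D A C E / E A D B C / A E C D B / D C B E A / C B E A D

(r4,c4) = E
(r5,c3) = E
(r5,c5) = D
(r1,c1) = B
(r1,c5) = E
(r2,c2) = A
(r3,c2) = E
(r3,c4) = D
(r3,c5) = B
(r4,c2) = C
(r5,c1) = C
(r2,c1) = E
(r3,c1) = A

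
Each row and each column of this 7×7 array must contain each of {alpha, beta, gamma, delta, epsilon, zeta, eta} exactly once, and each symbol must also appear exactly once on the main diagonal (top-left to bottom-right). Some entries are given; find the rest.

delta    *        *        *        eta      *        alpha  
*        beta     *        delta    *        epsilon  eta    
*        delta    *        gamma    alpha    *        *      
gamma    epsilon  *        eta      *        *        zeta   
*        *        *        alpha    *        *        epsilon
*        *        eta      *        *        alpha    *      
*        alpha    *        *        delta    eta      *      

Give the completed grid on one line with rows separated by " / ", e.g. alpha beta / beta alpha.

delta zeta gamma epsilon eta beta alpha / alpha beta zeta delta gamma epsilon eta / eta delta epsilon gamma alpha zeta beta / gamma epsilon alpha eta beta delta zeta / beta eta delta alpha zeta gamma epsilon / zeta gamma eta beta epsilon alpha delta / epsilon alpha beta zeta delta eta gamma

Cell (r3,c7): row 3 has {alpha,gamma,delta}; column 7 has {alpha,epsilon,zeta,eta} → beta.
Cell (r4,c5): row 4 has {gamma,epsilon,zeta,eta}; column 5 has {alpha,delta,eta} → beta.
Cell (r4,c6): row 4 has {beta,gamma,epsilon,zeta,eta}; column 6 has {alpha,epsilon,eta} → delta.
Cell (r7,c7): row 7 has {alpha,delta,eta}; column 7 has {alpha,beta,epsilon,zeta,eta}; the diagonal has {alpha,beta,delta,eta} → gamma.
Cell (r3,c6): row 3 has {alpha,beta,gamma,delta}; column 6 has {alpha,delta,epsilon,eta} → zeta.
Cell (r4,c3): row 4 has {beta,gamma,delta,epsilon,zeta,eta}; column 3 has {eta} → alpha.
Cell (r5,c5): row 5 has {alpha,epsilon}; column 5 has {alpha,beta,delta,eta}; the diagonal has {alpha,beta,gamma,delta,eta} → zeta.
Cell (r6,c7): row 6 has {alpha,eta}; column 7 has {alpha,beta,gamma,epsilon,zeta,eta} → delta.
Cell (r2,c5): row 2 has {beta,delta,epsilon,eta}; column 5 has {alpha,beta,delta,zeta,eta} → gamma.
Cell (r3,c3): row 3 has {alpha,beta,gamma,delta,zeta}; column 3 has {alpha,eta}; the diagonal has {alpha,beta,gamma,delta,zeta,eta} → epsilon.
Cell (r6,c5): row 6 has {alpha,delta,eta}; column 5 has {alpha,beta,gamma,delta,zeta,eta} → epsilon.
Cell (r2,c3): row 2 has {beta,gamma,delta,epsilon,eta}; column 3 has {alpha,epsilon,eta} → zeta.
Cell (r3,c1): row 3 has {alpha,beta,gamma,delta,epsilon,zeta}; column 1 has {gamma,delta} → eta.
Cell (r5,c1): row 5 has {alpha,epsilon,zeta}; column 1 has {gamma,delta,eta} → beta.
Cell (r5,c6): row 5 has {alpha,beta,epsilon,zeta}; column 6 has {alpha,delta,epsilon,zeta,eta} → gamma.
Cell (r6,c1): row 6 has {alpha,delta,epsilon,eta}; column 1 has {beta,gamma,delta,eta} → zeta.
Cell (r6,c2): row 6 has {alpha,delta,epsilon,zeta,eta}; column 2 has {alpha,beta,delta,epsilon} → gamma.
Cell (r6,c4): row 6 has {alpha,gamma,delta,epsilon,zeta,eta}; column 4 has {alpha,gamma,delta,eta} → beta.
Cell (r7,c1): row 7 has {alpha,gamma,delta,eta}; column 1 has {beta,gamma,delta,zeta,eta} → epsilon.
Cell (r7,c3): row 7 has {alpha,gamma,delta,epsilon,eta}; column 3 has {alpha,epsilon,zeta,eta} → beta.
Cell (r7,c4): row 7 has {alpha,beta,gamma,delta,epsilon,eta}; column 4 has {alpha,beta,gamma,delta,eta} → zeta.
Cell (r1,c2): row 1 has {alpha,delta,eta}; column 2 has {alpha,beta,gamma,delta,epsilon} → zeta.
Cell (r1,c3): row 1 has {alpha,delta,zeta,eta}; column 3 has {alpha,beta,epsilon,zeta,eta} → gamma.
Cell (r1,c4): row 1 has {alpha,gamma,delta,zeta,eta}; column 4 has {alpha,beta,gamma,delta,zeta,eta} → epsilon.
Cell (r1,c6): row 1 has {alpha,gamma,delta,epsilon,zeta,eta}; column 6 has {alpha,gamma,delta,epsilon,zeta,eta} → beta.
Cell (r2,c1): row 2 has {beta,gamma,delta,epsilon,zeta,eta}; column 1 has {beta,gamma,delta,epsilon,zeta,eta} → alpha.
Cell (r5,c2): row 5 has {alpha,beta,gamma,epsilon,zeta}; column 2 has {alpha,beta,gamma,delta,epsilon,zeta} → eta.
Cell (r5,c3): row 5 has {alpha,beta,gamma,epsilon,zeta,eta}; column 3 has {alpha,beta,gamma,epsilon,zeta,eta} → delta.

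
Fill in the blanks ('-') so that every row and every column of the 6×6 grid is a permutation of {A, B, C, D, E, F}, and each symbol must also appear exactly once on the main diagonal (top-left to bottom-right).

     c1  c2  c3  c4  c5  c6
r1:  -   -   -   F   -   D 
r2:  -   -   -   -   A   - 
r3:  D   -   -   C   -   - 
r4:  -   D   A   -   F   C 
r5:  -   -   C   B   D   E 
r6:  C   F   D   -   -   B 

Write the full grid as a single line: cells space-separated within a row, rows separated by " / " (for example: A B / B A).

A B E F C D / E C B D A F / D E F C B A / B D A E F C / F A C B D E / C F D A E B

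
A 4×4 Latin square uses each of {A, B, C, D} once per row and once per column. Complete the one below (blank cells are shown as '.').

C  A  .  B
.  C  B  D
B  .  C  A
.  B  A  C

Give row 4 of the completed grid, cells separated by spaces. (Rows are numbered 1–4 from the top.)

D B A C

(r1,c3) = D
(r2,c1) = A
(r3,c2) = D
(r4,c1) = D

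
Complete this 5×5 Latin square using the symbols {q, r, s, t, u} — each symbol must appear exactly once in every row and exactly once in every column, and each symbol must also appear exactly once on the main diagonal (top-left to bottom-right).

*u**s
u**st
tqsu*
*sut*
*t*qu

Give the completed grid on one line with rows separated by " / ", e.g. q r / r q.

(r1,c4) = r
(r2,c2) = r
(r2,c3) = q
(r3,c5) = r
(r4,c5) = q
(r5,c3) = r
(r1,c1) = q
(r1,c3) = t
(r4,c1) = r
(r5,c1) = s

q u t r s / u r q s t / t q s u r / r s u t q / s t r q u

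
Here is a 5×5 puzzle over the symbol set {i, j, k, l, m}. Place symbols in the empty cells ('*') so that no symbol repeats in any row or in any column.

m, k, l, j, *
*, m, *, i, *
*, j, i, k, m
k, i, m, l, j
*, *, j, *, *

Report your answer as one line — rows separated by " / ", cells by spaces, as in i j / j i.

Cell (r1,c5): row 1 has {j,k,l,m}; column 5 has {j,m} → i.
Cell (r2,c3): row 2 has {i,m}; column 3 has {i,j,l,m} → k.
Cell (r2,c5): row 2 has {i,k,m}; column 5 has {i,j,m} → l.
Cell (r3,c1): row 3 has {i,j,k,m}; column 1 has {k,m} → l.
Cell (r5,c1): row 5 has {j}; column 1 has {k,l,m} → i.
Cell (r5,c2): row 5 has {i,j}; column 2 has {i,j,k,m} → l.
Cell (r5,c4): row 5 has {i,j,l}; column 4 has {i,j,k,l} → m.
Cell (r5,c5): row 5 has {i,j,l,m}; column 5 has {i,j,l,m} → k.
Cell (r2,c1): row 2 has {i,k,l,m}; column 1 has {i,k,l,m} → j.

m k l j i / j m k i l / l j i k m / k i m l j / i l j m k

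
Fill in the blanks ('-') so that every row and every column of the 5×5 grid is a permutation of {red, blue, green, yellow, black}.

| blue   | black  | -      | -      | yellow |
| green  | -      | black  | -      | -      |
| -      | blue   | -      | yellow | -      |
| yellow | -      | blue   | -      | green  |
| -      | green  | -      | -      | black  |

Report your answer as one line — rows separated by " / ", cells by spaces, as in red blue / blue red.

(r3,c5) = red
(r4,c2) = red
(r4,c4) = black
(r5,c1) = red
(r5,c3) = yellow
(r5,c4) = blue
(r2,c2) = yellow
(r2,c4) = red
(r2,c5) = blue
(r3,c1) = black
(r3,c3) = green
(r1,c3) = red
(r1,c4) = green

blue black red green yellow / green yellow black red blue / black blue green yellow red / yellow red blue black green / red green yellow blue black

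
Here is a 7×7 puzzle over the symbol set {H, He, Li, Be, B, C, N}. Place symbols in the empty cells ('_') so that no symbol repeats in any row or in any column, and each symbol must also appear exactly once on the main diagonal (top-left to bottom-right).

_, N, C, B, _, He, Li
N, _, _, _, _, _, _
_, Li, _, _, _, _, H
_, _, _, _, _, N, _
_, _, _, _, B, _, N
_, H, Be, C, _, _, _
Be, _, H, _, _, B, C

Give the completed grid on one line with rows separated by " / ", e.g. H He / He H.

row 1 has {He,Li,B,C,N}; column 1 has {Be,N}; the diagonal has {B,C} — only H is left for (r1,c1).
row 1 has {H,He,Li,B,C,N}; column 5 has {B} — only Be is left for (r1,c5).
row 6 has {H,Be,C}; column 6 has {He,B,N}; the diagonal has {H,B,C} — only Li is left for (r6,c6).
row 7 has {H,Be,B,C}; column 2 has {H,Li,N} — only He is left for (r7,c2).
row 2 has {N}; column 2 has {H,He,Li,N}; the diagonal has {H,Li,B,C} — only Be is left for (r2,c2).
row 4 has {N}; column 4 has {B,C}; the diagonal has {H,Li,Be,B,C} — only He is left for (r4,c4).
row 5 has {B,N}; column 2 has {H,He,Li,Be,N} — only C is left for (r5,c2).
row 3 has {H,Li}; column 3 has {H,Be,C}; the diagonal has {H,He,Li,Be,B,C} — only N is left for (r3,c3).
row 3 has {H,Li,N}; column 4 has {He,B,C} — only Be is left for (r3,c4).
row 3 has {H,Li,Be,N}; column 6 has {He,Li,B,N} — only C is left for (r3,c6).
row 4 has {He,N}; column 2 has {H,He,Li,Be,C,N} — only B is left for (r4,c2).
row 4 has {He,B,N}; column 3 has {H,Be,C,N} — only Li is left for (r4,c3).
row 4 has {He,Li,B,N}; column 7 has {H,Li,C,N} — only Be is left for (r4,c7).
row 5 has {B,C,N}; column 3 has {H,Li,Be,C,N} — only He is left for (r5,c3).
row 2 has {Be,N}; column 3 has {H,He,Li,Be,C,N} — only B is left for (r2,c3).
row 2 has {Be,B,N}; column 6 has {He,Li,B,C,N} — only H is left for (r2,c6).
row 2 has {H,Be,B,N}; column 7 has {H,Li,Be,C,N} — only He is left for (r2,c7).
row 3 has {H,Li,Be,C,N}; column 5 has {Be,B} — only He is left for (r3,c5).
row 4 has {He,Li,Be,B,N}; column 1 has {H,Be,N} — only C is left for (r4,c1).
row 4 has {He,Li,Be,B,C,N}; column 5 has {He,Be,B} — only H is left for (r4,c5).
row 5 has {He,B,C,N}; column 1 has {H,Be,C,N} — only Li is left for (r5,c1).
row 5 has {He,Li,B,C,N}; column 4 has {He,Be,B,C} — only H is left for (r5,c4).
row 5 has {H,He,Li,B,C,N}; column 6 has {H,He,Li,B,C,N} — only Be is left for (r5,c6).
row 6 has {H,Li,Be,C}; column 5 has {H,He,Be,B} — only N is left for (r6,c5).
row 6 has {H,Li,Be,C,N}; column 7 has {H,He,Li,Be,C,N} — only B is left for (r6,c7).
row 7 has {H,He,Be,B,C}; column 5 has {H,He,Be,B,N} — only Li is left for (r7,c5).
row 2 has {H,He,Be,B,N}; column 4 has {H,He,Be,B,C} — only Li is left for (r2,c4).
row 2 has {H,He,Li,Be,B,N}; column 5 has {H,He,Li,Be,B,N} — only C is left for (r2,c5).
row 3 has {H,He,Li,Be,C,N}; column 1 has {H,Li,Be,C,N} — only B is left for (r3,c1).
row 6 has {H,Li,Be,B,C,N}; column 1 has {H,Li,Be,B,C,N} — only He is left for (r6,c1).
row 7 has {H,He,Li,Be,B,C}; column 4 has {H,He,Li,Be,B,C} — only N is left for (r7,c4).

H N C B Be He Li / N Be B Li C H He / B Li N Be He C H / C B Li He H N Be / Li C He H B Be N / He H Be C N Li B / Be He H N Li B C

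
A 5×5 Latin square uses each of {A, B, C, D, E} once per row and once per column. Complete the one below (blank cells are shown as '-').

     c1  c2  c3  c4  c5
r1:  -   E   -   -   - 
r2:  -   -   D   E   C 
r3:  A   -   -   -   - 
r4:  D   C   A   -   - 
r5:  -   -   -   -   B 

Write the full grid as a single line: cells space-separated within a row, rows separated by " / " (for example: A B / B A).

C E B D A / B A D E C / A B E C D / D C A B E / E D C A B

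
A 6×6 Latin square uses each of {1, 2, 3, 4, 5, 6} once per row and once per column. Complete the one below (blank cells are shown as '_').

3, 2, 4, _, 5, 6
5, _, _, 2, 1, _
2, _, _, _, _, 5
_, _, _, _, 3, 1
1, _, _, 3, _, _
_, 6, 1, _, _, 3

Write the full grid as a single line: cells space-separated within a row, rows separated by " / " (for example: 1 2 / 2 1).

3 2 4 1 5 6 / 5 3 6 2 1 4 / 2 1 3 6 4 5 / 6 5 2 4 3 1 / 1 4 5 3 6 2 / 4 6 1 5 2 3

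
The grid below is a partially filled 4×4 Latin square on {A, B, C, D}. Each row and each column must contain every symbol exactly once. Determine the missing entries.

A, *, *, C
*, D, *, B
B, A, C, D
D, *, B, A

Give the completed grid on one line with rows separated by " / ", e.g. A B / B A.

(r1,c2) = B
(r1,c3) = D
(r2,c1) = C
(r2,c3) = A
(r4,c2) = C

A B D C / C D A B / B A C D / D C B A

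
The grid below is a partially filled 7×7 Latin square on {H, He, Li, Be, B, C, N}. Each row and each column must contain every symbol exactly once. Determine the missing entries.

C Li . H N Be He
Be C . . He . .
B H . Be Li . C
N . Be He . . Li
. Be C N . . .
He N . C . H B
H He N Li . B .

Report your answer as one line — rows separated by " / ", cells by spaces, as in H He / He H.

(r1,c3) = B
(r2,c4) = B
(r3,c3) = He
(r3,c6) = N
(r4,c2) = B
(r4,c6) = C
(r5,c1) = Li
(r5,c6) = He
(r5,c7) = H
(r6,c3) = Li
(r6,c5) = Be
(r7,c5) = C
(r7,c7) = Be
(r2,c3) = H
(r2,c6) = Li
(r2,c7) = N
(r4,c5) = H
(r5,c5) = B

C Li B H N Be He / Be C H B He Li N / B H He Be Li N C / N B Be He H C Li / Li Be C N B He H / He N Li C Be H B / H He N Li C B Be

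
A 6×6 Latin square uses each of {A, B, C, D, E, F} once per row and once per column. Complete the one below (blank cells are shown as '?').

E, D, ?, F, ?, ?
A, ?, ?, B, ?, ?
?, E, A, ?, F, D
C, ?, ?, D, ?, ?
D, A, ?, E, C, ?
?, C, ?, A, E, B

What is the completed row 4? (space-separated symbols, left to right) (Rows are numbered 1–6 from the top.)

(r2,c2) = F
(r2,c5) = D
(r3,c1) = B
(r3,c4) = C
(r4,c2) = B
(r4,c5) = A
(r5,c6) = F
(r6,c1) = F
(r6,c3) = D
(r1,c5) = B
(r4,c6) = E
(r5,c3) = B
(r1,c3) = C
(r1,c6) = A
(r2,c3) = E
(r2,c6) = C
(r4,c3) = F

C B F D A E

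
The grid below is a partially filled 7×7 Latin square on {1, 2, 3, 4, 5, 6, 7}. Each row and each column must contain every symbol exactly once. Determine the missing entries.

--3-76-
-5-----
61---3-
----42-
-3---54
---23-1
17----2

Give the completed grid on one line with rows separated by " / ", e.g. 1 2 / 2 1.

(r1,c7) = 5
(r3,c7) = 7
(r4,c2) = 6
(r4,c7) = 3
(r6,c2) = 4
(r6,c6) = 7
(r7,c6) = 4
(r1,c2) = 2
(r2,c6) = 1
(r2,c7) = 6
(r6,c1) = 5
(r6,c3) = 6
(r7,c3) = 5
(r7,c5) = 6
(r1,c1) = 4
(r1,c4) = 1
(r2,c5) = 2
(r3,c5) = 5
(r4,c1) = 7
(r4,c3) = 1
(r4,c4) = 5
(r5,c1) = 2
(r5,c3) = 7
(r5,c4) = 6
(r5,c5) = 1
(r7,c4) = 3
(r2,c1) = 3
(r2,c3) = 4
(r2,c4) = 7
(r3,c3) = 2
(r3,c4) = 4

4 2 3 1 7 6 5 / 3 5 4 7 2 1 6 / 6 1 2 4 5 3 7 / 7 6 1 5 4 2 3 / 2 3 7 6 1 5 4 / 5 4 6 2 3 7 1 / 1 7 5 3 6 4 2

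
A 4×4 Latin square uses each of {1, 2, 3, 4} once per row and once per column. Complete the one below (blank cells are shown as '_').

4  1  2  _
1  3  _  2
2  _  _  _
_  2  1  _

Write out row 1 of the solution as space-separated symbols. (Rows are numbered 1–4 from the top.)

4 1 2 3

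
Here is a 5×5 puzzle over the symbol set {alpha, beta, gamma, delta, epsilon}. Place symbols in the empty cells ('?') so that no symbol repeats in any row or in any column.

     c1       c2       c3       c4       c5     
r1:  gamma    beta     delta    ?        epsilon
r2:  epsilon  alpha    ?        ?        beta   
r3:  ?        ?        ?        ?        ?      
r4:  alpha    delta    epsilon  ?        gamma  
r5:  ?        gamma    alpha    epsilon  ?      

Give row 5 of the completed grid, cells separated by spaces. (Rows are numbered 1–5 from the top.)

beta gamma alpha epsilon delta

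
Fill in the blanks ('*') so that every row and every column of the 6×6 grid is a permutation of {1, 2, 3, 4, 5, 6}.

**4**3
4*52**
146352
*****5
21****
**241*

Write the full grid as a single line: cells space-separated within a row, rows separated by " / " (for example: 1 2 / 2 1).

6 5 4 1 2 3 / 4 6 5 2 3 1 / 1 4 6 3 5 2 / 3 2 1 6 4 5 / 2 1 3 5 6 4 / 5 3 2 4 1 6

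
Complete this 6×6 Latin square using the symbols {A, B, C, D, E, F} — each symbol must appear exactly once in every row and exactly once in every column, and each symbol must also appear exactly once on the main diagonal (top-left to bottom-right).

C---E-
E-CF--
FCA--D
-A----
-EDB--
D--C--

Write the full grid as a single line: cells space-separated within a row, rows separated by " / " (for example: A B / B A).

(r3,c4) = E
(r3,c5) = B
(r4,c1) = B
(r4,c4) = D
(r5,c1) = A
(r5,c5) = F
(r5,c6) = C
(r6,c5) = A
(r1,c4) = A
(r2,c2) = B
(r2,c5) = D
(r2,c6) = A
(r4,c5) = C
(r6,c2) = F
(r6,c6) = E
(r1,c2) = D
(r4,c6) = F
(r6,c3) = B
(r1,c3) = F
(r1,c6) = B
(r4,c3) = E

C D F A E B / E B C F D A / F C A E B D / B A E D C F / A E D B F C / D F B C A E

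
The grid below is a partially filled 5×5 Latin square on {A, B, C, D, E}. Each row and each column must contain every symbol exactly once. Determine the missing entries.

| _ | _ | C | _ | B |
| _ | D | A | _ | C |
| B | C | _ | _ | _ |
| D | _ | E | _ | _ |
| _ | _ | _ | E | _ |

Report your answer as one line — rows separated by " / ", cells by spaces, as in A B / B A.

A E C D B / E D A B C / B C D A E / D B E C A / C A B E D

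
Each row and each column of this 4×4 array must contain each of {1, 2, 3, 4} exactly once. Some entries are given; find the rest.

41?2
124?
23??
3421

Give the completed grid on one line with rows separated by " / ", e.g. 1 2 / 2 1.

(r1,c3): row 1 has {1,2,4}; column 3 has {2,4}, so it must be 3.
(r2,c4): row 2 has {1,2,4}; column 4 has {1,2}, so it must be 3.
(r3,c3): row 3 has {2,3}; column 3 has {2,3,4}, so it must be 1.
(r3,c4): row 3 has {1,2,3}; column 4 has {1,2,3}, so it must be 4.

4 1 3 2 / 1 2 4 3 / 2 3 1 4 / 3 4 2 1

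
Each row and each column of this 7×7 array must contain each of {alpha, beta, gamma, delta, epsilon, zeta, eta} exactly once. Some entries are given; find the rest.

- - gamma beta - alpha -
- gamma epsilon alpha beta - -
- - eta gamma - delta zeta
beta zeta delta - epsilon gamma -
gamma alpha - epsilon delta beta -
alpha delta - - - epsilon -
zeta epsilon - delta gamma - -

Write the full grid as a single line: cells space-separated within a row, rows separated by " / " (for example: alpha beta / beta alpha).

delta eta gamma beta zeta alpha epsilon / eta gamma epsilon alpha beta zeta delta / epsilon beta eta gamma alpha delta zeta / beta zeta delta eta epsilon gamma alpha / gamma alpha zeta epsilon delta beta eta / alpha delta beta zeta eta epsilon gamma / zeta epsilon alpha delta gamma eta beta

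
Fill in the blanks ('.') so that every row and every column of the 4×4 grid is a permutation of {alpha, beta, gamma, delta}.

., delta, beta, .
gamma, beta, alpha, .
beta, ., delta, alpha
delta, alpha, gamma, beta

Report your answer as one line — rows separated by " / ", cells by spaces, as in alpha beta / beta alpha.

alpha delta beta gamma / gamma beta alpha delta / beta gamma delta alpha / delta alpha gamma beta

(r1,c1) = alpha
(r1,c4) = gamma
(r2,c4) = delta
(r3,c2) = gamma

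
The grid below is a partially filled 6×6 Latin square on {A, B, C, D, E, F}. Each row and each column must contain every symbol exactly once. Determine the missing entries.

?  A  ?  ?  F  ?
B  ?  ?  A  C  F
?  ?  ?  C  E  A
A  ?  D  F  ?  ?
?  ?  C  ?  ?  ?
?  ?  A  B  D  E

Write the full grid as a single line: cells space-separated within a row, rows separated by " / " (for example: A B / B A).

C A B E F D / B D E A C F / D B F C E A / A E D F B C / E F C D A B / F C A B D E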